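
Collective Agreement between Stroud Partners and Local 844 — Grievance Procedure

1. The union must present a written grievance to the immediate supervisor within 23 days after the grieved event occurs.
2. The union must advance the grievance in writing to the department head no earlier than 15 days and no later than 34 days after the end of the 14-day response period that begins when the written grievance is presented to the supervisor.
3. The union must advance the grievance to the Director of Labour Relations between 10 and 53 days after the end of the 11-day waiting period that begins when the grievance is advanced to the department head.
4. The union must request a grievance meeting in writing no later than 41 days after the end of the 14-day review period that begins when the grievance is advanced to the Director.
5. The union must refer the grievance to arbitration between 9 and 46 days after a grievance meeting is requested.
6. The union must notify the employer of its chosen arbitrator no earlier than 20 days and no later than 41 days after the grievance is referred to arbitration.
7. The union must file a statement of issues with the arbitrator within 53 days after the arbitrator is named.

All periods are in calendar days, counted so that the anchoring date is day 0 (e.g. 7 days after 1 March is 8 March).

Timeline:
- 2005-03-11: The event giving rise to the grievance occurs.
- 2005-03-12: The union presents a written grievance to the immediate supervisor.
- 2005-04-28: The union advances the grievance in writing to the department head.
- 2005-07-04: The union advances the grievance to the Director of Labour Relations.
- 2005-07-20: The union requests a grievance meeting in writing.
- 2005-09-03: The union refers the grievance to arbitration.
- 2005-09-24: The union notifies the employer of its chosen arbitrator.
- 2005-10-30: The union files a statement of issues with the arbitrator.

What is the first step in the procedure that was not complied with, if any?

Step 3

Step 1: 23 days after 2005-03-11 (when the grieved event occurs) is 2005-04-03; completed 2005-03-12, before the deadline.
Step 2: the window is 15–34 days after 2005-03-26 (end of the 14-day response period, which began when the written grievance is presented to the supervisor on 2005-03-12), so 2005-04-10 through 2005-04-29; done 2005-04-28, which is between those dates.
Step 3: the window is 10–53 days after 2005-05-09 (end of the 11-day waiting period, which began when the grievance is advanced to the department head on 2005-04-28), so 2005-05-19 through 2005-07-01; 2005-07-04 is 3 days past the end of the window.
The procedure was therefore not followed at step 3.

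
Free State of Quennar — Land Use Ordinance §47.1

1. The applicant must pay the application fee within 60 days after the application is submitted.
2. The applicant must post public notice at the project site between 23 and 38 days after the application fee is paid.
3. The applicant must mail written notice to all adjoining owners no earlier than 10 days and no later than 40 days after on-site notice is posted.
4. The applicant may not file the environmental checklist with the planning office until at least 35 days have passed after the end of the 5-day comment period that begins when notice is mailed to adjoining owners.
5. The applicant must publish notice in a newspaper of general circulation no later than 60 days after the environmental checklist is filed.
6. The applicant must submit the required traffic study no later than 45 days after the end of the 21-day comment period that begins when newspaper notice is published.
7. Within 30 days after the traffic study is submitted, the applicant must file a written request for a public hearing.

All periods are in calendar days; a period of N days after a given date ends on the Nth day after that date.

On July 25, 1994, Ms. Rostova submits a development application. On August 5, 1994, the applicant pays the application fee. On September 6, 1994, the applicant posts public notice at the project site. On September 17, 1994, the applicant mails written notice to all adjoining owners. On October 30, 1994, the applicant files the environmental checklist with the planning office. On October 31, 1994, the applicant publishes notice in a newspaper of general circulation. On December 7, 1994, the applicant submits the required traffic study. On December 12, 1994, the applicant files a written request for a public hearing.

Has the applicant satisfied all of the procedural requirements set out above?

Step 1: 60 days after July 25, 1994 (when the application is submitted) is September 23, 1994; completed August 5, 1994, before the deadline.
Step 2: the window is 23–38 days after August 5, 1994 (when the application fee is paid), so August 28, 1994 through September 12, 1994; September 6, 1994 falls inside that range.
Step 3: the window is 10–40 days after September 6, 1994 (when on-site notice is posted), so September 16, 1994 through October 16, 1994; September 17, 1994 falls inside that range.
Step 4: the earliest permitted date is 35 days after September 22, 1994 (end of the 5-day comment period, which began when notice is mailed to adjoining owners on September 17, 1994), i.e. October 27, 1994; October 30, 1994 is on or after that date.
Step 5: 60 days after October 30, 1994 (when the environmental checklist is filed) is December 29, 1994; completed October 31, 1994, before the deadline.
Step 6: 45 days after November 21, 1994 (end of the 21-day comment period, which began when newspaper notice is published on October 31, 1994) is January 5, 1995; done December 7, 1994 — timely.
Step 7: 30 days after December 7, 1994 (when the traffic study is submitted) is January 6, 1995; December 12, 1994 is within that limit.

Yes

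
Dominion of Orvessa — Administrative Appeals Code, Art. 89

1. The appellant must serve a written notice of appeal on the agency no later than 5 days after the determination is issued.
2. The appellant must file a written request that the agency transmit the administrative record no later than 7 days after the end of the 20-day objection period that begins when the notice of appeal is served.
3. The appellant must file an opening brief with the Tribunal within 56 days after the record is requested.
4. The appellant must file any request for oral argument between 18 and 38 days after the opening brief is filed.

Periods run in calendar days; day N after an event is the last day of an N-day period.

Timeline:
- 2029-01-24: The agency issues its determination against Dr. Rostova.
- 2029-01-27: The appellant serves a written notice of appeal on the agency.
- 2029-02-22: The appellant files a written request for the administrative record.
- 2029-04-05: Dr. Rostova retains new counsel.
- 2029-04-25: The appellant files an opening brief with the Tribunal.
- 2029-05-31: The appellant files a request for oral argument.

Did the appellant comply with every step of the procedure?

No

Step 1: 5 days after 2029-01-24 (when the determination is issued) is 2029-01-29; done 2029-01-27 — timely.
Step 2: 7 days after 2029-02-16 (end of the 20-day objection period, which began when the notice of appeal is served on 2029-01-27) is 2029-02-23; 2029-02-22 is within that limit.
Step 3: 56 days after 2029-02-22 (when the record is requested) is 2029-04-19; done 2029-04-25 — 6 days late.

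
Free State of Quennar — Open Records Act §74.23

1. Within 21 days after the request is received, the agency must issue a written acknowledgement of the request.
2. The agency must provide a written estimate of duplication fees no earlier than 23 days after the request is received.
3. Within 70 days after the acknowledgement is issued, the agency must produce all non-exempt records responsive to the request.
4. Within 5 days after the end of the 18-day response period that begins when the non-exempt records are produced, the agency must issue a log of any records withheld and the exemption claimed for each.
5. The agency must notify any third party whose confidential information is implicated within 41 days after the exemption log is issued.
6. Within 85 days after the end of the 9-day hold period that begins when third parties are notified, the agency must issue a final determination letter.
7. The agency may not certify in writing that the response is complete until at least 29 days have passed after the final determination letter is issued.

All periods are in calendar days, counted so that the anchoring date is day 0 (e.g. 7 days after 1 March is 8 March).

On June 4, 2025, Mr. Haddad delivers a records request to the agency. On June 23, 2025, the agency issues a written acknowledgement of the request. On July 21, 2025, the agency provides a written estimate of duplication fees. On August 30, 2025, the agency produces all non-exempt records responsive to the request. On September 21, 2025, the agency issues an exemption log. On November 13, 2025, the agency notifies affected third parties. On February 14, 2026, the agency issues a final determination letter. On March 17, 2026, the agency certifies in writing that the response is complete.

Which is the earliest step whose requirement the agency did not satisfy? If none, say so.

(1) due by June 4, 2025 + 21 days = June 25, 2025; completed June 23, 2025, before the deadline.
(2) permitted from June 4, 2025 + 23 days = June 27, 2025 onward; done July 21, 2025 — permitted.
(3) due by June 23, 2025 + 70 days = September 1, 2025; completed August 30, 2025, before the deadline.
(4) due by September 17, 2025 + 5 days = September 22, 2025; completed September 21, 2025, before the deadline.
(5) due by September 21, 2025 + 41 days = November 1, 2025; done November 13, 2025 — 12 days late.

Step 5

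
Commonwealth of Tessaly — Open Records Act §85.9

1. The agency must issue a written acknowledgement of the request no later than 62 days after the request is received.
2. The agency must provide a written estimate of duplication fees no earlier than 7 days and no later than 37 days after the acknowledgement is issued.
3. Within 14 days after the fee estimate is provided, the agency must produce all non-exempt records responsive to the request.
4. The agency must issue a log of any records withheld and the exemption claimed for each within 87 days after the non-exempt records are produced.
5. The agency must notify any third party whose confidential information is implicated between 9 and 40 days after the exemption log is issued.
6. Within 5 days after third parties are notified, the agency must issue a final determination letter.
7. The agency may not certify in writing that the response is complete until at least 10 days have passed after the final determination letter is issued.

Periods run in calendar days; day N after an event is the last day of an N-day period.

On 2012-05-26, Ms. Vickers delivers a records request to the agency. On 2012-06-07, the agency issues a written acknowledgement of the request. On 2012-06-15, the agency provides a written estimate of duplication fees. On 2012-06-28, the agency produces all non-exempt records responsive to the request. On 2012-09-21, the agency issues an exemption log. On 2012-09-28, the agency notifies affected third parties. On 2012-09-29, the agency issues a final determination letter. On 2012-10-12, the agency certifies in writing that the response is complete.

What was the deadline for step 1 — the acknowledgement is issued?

2012-07-27

Step 1 runs from 2012-05-26, when the request is received. 62 days after 2012-05-26 is 2012-07-27.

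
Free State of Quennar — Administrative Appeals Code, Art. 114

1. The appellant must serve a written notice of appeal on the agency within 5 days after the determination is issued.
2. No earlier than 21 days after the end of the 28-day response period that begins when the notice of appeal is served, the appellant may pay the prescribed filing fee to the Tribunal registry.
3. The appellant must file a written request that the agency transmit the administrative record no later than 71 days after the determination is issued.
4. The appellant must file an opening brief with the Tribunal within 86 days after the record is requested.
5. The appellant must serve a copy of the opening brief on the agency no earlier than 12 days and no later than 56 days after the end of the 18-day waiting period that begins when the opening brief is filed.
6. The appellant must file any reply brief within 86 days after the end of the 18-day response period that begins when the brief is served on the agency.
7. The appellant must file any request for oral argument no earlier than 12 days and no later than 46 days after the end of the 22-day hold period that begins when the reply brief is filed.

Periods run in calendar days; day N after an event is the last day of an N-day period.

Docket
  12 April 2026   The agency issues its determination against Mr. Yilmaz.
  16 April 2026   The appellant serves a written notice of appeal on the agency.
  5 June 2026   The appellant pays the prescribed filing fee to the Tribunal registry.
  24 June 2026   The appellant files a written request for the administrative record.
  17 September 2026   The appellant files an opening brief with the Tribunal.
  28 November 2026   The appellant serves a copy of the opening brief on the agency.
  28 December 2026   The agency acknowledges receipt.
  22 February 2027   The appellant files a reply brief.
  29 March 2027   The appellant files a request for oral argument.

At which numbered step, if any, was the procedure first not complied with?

Step 1: 5 days after 12 April 2026 (when the determination is issued) is 17 April 2026; done 16 April 2026 — timely.
Step 2: the earliest permitted date is 21 days after 14 May 2026 (end of the 28-day response period, which began when the notice of appeal is served on 16 April 2026), i.e. 4 June 2026; done 5 June 2026 — permitted.
Step 3: 71 days after 12 April 2026 (when the determination is issued) is 22 June 2026; done 24 June 2026 — 2 days late.

Step 3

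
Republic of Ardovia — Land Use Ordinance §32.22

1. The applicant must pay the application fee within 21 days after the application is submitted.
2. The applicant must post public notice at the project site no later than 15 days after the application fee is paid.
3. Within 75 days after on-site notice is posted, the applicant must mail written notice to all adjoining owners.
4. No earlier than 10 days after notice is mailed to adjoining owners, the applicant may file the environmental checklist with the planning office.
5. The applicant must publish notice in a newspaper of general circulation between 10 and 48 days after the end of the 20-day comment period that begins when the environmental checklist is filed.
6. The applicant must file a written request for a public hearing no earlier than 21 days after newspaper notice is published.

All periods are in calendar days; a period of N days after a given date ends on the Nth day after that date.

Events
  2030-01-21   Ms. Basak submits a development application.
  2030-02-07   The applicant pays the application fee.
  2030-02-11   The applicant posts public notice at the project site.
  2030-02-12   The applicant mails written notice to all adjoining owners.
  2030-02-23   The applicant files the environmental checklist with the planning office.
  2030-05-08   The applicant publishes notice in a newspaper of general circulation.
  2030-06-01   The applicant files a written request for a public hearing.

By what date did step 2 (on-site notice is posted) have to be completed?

2030-02-22

Step 2 runs from 2030-02-07, when the application fee is paid. 15 days after 2030-02-07 is 2030-02-22.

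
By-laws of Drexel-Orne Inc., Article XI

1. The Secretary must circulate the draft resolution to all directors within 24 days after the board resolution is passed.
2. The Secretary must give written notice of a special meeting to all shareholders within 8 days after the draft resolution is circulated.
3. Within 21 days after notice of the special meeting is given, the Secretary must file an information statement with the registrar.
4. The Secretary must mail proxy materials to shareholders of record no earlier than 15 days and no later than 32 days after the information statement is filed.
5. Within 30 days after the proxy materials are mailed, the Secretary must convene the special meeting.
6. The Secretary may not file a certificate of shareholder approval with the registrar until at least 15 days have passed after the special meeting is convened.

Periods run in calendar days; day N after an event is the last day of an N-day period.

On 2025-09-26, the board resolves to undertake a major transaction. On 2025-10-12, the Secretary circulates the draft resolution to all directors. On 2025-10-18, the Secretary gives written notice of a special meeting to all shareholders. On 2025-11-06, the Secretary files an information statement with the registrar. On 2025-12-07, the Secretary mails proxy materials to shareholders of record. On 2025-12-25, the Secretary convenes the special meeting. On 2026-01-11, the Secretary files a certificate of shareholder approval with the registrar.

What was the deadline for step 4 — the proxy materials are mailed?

2025-12-08

Step 4 runs from 2025-11-06, when the information statement is filed. The window is 15–32 days after 2025-11-06; it closes on 2025-12-08.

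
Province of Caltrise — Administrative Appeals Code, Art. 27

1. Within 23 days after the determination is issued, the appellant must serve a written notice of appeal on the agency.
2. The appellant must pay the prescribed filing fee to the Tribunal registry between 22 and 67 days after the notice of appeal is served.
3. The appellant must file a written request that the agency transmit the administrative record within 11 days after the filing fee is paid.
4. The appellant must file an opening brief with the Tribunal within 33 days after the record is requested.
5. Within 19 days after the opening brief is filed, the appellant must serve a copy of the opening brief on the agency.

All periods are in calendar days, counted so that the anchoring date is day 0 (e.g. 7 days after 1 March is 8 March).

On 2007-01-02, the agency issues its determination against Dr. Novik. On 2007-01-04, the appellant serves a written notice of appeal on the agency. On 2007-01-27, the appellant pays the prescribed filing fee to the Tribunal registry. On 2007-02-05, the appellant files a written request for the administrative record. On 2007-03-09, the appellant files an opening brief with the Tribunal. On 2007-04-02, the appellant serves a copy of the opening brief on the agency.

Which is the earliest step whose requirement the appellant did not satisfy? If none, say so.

Step 5

Step 1 — counting 23 days from 2007-01-02 (when the determination is issued) gives a deadline of 2007-01-25; done 2007-01-04 — timely.
Step 2 — 22 and 67 days from 2007-01-04 (when the notice of appeal is served) are 2007-01-26 and 2007-03-12 respectively; done 2007-01-27, which is between those dates.
Step 3 — counting 11 days from 2007-01-27 (when the filing fee is paid) gives a deadline of 2007-02-07; 2007-02-05 is within that limit.
Step 4 — counting 33 days from 2007-02-05 (when the record is requested) gives a deadline of 2007-03-10; 2007-03-09 is within that limit.
Step 5 — counting 19 days from 2007-03-09 (when the opening brief is filed) gives a deadline of 2007-03-28; 2007-04-02 misses that deadline by 5 days.
The analysis stops there.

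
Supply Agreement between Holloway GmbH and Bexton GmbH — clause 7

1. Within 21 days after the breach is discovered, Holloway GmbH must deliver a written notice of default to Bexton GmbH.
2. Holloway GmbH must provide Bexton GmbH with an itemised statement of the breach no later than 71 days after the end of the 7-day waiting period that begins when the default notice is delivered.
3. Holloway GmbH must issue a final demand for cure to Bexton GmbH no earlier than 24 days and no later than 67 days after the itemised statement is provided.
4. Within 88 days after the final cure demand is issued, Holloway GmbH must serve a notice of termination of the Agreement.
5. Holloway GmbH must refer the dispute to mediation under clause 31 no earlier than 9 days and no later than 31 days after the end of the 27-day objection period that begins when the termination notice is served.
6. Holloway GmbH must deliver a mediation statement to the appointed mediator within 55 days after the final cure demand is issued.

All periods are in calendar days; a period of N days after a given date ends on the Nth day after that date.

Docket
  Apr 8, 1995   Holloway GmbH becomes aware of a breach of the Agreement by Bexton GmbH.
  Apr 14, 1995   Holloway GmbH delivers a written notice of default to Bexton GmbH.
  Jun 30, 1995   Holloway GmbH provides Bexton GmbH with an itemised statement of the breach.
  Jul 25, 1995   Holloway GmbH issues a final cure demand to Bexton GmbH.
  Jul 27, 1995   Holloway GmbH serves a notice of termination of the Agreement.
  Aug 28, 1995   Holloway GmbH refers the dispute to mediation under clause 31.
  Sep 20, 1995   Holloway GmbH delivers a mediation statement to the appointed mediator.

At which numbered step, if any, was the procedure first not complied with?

Step 5

Step 1: 21 days after Apr 8, 1995 (when the breach is discovered) is Apr 29, 1995; Apr 14, 1995 is within that limit.
Step 2: 71 days after Apr 21, 1995 (end of the 7-day waiting period, which began when the default notice is delivered on Apr 14, 1995) is Jul 1, 1995; completed Jun 30, 1995, before the deadline.
Step 3: the window is 24–67 days after Jun 30, 1995 (when the itemised statement is provided), so Jul 24, 1995 through Sep 5, 1995; Jul 25, 1995 falls inside that range.
Step 4: 88 days after Jul 25, 1995 (when the final cure demand is issued) is Oct 21, 1995; done Jul 27, 1995 — timely.
Step 5: the window is 9–31 days after Aug 23, 1995 (end of the 27-day objection period, which began when the termination notice is served on Jul 27, 1995), so Sep 1, 1995 through Sep 23, 1995; Aug 28, 1995 is 4 days too early.
The analysis stops there.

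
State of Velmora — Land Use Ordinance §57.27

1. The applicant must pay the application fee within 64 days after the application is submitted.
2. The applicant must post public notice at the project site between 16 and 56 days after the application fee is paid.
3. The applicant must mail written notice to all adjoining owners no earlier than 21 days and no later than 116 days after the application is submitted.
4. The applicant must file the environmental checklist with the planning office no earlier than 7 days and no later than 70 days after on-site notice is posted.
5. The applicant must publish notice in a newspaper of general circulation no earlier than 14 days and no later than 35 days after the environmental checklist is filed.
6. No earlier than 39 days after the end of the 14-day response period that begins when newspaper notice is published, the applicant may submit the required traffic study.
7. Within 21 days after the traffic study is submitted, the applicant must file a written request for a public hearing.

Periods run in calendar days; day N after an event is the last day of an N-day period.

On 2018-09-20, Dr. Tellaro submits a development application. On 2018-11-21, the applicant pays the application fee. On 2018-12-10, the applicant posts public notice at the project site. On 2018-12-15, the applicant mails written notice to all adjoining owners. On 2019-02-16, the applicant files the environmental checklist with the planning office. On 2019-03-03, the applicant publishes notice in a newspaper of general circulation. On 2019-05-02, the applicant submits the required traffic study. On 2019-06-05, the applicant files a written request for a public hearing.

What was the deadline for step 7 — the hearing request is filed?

2019-05-23

Step 7 runs from 2019-05-02, when the traffic study is submitted. 21 days after 2019-05-02 is 2019-05-23.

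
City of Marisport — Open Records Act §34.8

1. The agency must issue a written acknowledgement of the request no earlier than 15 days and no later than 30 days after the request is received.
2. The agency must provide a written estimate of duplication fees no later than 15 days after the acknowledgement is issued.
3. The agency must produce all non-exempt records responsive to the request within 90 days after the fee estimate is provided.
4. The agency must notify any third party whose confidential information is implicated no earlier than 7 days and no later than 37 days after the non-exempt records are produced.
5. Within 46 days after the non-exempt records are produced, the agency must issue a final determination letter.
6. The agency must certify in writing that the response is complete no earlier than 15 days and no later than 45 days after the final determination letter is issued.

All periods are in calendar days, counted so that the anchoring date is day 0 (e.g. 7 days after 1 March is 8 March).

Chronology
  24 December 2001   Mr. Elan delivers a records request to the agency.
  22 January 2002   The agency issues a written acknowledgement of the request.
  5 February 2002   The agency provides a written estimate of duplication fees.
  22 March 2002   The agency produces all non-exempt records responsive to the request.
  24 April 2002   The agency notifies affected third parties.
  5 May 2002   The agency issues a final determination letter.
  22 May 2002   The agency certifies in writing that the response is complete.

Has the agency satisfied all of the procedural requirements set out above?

Yes

Step 1: the window is 15–30 days after 24 December 2001 (when the request is received), so 8 January 2002 through 23 January 2002; done 22 January 2002 — within the window.
Step 2: 15 days after 22 January 2002 (when the acknowledgement is issued) is 6 February 2002; 5 February 2002 is within that limit.
Step 3: 90 days after 5 February 2002 (when the fee estimate is provided) is 6 May 2002; 22 March 2002 is within that limit.
Step 4: the window is 7–37 days after 22 March 2002 (when the non-exempt records are produced), so 29 March 2002 through 28 April 2002; 24 April 2002 falls inside that range.
Step 5: 46 days after 22 March 2002 (when the non-exempt records are produced) is 7 May 2002; completed 5 May 2002, before the deadline.
Step 6: the window is 15–45 days after 5 May 2002 (when the final determination letter is issued), so 20 May 2002 through 19 June 2002; done 22 May 2002 — within the window.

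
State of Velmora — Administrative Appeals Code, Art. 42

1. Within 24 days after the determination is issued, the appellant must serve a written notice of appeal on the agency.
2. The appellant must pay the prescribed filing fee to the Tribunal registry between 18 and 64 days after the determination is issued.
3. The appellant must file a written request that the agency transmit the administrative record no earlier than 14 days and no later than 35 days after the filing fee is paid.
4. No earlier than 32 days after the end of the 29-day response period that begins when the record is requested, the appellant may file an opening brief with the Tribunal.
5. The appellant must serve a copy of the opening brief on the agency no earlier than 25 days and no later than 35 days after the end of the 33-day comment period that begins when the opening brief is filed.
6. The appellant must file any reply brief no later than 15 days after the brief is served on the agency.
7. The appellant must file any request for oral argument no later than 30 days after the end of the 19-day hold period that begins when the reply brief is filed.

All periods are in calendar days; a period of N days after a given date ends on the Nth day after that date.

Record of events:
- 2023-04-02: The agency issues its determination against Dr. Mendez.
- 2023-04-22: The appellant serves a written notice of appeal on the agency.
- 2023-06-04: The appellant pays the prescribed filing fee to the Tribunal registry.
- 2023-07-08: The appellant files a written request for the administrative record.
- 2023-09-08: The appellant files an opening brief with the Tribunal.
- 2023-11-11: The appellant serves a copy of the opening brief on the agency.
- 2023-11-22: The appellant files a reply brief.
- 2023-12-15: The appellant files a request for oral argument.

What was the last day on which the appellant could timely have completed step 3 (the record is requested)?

Step 3 runs from 2023-06-04, when the filing fee is paid. The window is 14–35 days after 2023-06-04; it closes on 2023-07-09.

2023-07-09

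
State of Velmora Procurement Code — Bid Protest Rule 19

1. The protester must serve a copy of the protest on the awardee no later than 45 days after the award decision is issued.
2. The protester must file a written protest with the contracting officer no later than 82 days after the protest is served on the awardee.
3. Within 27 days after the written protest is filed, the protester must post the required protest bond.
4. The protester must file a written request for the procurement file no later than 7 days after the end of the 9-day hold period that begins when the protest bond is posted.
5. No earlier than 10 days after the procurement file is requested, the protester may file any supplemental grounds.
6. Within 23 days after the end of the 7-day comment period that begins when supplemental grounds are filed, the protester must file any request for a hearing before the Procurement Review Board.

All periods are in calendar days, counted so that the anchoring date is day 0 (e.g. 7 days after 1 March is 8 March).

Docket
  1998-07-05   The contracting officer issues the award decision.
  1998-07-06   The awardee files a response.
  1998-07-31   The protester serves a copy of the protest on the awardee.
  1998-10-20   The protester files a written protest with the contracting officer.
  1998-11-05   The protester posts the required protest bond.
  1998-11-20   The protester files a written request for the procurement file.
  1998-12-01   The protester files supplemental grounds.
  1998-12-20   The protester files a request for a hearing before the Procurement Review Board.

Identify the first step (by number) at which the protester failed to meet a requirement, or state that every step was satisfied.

None — every step was satisfied

(1) due by 1998-07-05 + 45 days = 1998-08-19; completed 1998-07-31, before the deadline.
(2) due by 1998-07-31 + 82 days = 1998-10-21; 1998-10-20 is within that limit.
(3) due by 1998-10-20 + 27 days = 1998-11-16; done 1998-11-05 — timely.
(4) due by 1998-11-14 + 7 days = 1998-11-21; done 1998-11-20 — timely.
(5) permitted from 1998-11-20 + 10 days = 1998-11-30 onward; done 1998-12-01 — permitted.
(6) due by 1998-12-08 + 23 days = 1998-12-31; 1998-12-20 is within that limit.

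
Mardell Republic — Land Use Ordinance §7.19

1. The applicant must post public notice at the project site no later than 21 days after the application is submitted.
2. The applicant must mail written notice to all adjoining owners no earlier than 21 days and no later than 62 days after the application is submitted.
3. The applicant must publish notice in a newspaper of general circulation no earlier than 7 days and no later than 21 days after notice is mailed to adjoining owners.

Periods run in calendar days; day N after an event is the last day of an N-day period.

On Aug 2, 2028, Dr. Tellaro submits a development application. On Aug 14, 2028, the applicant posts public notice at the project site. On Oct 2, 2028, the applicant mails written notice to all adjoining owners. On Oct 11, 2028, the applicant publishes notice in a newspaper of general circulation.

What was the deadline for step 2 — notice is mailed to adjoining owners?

Oct 3, 2028

Step 2 runs from Aug 2, 2028, when the application is submitted. The window is 21–62 days after Aug 2, 2028; it closes on Oct 3, 2028.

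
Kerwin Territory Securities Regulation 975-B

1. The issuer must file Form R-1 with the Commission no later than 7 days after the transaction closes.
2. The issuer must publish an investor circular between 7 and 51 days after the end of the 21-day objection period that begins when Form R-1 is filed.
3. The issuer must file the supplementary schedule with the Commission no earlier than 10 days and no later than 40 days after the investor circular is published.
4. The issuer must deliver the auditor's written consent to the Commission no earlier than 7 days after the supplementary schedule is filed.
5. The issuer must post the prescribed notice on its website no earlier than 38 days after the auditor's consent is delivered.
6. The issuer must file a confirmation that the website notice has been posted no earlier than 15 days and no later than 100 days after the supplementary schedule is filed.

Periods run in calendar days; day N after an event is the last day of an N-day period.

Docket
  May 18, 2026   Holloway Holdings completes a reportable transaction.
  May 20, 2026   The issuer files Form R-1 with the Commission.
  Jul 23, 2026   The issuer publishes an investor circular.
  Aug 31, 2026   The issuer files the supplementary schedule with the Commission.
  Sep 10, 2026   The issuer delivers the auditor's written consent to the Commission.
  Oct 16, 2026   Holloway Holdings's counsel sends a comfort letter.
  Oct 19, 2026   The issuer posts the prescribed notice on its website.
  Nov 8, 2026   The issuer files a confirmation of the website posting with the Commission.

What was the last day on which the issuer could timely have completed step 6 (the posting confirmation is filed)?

Step 6 runs from Aug 31, 2026, when the supplementary schedule is filed. The window is 15–100 days after Aug 31, 2026; it closes on Dec 9, 2026.

Dec 9, 2026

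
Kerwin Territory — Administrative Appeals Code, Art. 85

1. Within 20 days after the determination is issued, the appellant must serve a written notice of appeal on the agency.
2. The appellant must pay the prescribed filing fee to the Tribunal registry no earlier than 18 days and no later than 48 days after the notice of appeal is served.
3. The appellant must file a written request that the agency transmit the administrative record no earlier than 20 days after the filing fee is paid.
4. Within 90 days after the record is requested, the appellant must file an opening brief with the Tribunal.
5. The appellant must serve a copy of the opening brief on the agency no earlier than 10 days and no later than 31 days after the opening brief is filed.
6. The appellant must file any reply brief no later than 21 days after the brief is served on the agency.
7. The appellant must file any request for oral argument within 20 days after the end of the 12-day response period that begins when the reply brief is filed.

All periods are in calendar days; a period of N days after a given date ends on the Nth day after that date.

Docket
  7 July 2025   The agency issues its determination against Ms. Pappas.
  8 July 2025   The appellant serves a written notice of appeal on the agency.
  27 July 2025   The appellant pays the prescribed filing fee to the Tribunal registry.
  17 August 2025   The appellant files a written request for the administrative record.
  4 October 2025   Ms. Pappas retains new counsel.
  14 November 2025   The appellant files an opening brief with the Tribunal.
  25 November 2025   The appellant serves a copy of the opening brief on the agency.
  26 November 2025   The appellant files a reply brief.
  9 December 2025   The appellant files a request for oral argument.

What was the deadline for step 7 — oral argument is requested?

The reply brief is filed on 26 November 2025; the 12-day response period therefore ends 8 December 2025, and step 7 runs from that date. 20 days after 8 December 2025 is 28 December 2025.

28 December 2025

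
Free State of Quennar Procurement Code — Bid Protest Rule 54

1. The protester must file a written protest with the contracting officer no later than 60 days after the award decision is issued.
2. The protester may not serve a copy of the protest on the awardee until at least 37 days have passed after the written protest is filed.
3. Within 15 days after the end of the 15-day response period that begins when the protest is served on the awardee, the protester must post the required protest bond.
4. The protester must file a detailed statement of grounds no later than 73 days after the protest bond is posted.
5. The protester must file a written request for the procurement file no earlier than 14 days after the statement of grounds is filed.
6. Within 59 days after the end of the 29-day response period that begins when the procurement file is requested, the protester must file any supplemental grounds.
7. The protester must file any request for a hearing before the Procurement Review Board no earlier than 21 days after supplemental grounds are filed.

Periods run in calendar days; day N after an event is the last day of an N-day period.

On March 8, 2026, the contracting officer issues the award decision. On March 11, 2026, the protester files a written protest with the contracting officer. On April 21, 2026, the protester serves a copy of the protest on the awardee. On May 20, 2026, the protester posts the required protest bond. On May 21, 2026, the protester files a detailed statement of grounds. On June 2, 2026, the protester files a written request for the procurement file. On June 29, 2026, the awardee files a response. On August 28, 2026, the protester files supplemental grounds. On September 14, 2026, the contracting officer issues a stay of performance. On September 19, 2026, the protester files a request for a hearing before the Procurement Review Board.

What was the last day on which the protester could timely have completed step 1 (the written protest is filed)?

May 7, 2026

Step 1 runs from March 8, 2026, when the award decision is issued. 60 days after March 8, 2026 is May 7, 2026.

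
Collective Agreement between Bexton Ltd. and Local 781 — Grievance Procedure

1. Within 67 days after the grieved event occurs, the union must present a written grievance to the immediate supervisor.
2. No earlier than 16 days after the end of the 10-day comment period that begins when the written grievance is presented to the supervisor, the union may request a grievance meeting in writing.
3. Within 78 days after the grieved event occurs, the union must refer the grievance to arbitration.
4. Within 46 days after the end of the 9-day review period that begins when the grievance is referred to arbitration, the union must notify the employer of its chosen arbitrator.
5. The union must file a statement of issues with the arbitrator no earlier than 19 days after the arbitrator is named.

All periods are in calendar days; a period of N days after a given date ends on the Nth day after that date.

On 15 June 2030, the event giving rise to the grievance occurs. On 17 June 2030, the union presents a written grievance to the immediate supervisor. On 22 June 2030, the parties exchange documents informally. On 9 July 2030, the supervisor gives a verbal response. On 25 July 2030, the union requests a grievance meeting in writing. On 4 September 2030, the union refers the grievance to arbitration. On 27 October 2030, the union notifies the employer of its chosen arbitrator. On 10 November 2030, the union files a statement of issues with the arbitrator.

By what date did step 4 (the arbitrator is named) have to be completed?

29 October 2030

The grievance is referred to arbitration on 4 September 2030; the 9-day review period therefore ends 13 September 2030, and step 4 runs from that date. 46 days after 13 September 2030 is 29 October 2030.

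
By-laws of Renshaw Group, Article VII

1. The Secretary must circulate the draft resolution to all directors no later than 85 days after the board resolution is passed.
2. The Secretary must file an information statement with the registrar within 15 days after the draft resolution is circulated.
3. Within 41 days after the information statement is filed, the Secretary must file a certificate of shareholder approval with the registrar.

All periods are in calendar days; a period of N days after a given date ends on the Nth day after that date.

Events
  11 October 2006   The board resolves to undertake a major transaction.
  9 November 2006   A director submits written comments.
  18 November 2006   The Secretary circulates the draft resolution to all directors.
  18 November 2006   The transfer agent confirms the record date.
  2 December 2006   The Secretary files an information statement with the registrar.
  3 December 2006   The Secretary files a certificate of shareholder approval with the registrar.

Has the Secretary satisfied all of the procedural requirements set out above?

Step 1 — counting 85 days from 11 October 2006 (when the board resolution is passed) gives a deadline of 4 January 2007; completed 18 November 2006, before the deadline.
Step 2 — counting 15 days from 18 November 2006 (when the draft resolution is circulated) gives a deadline of 3 December 2006; 2 December 2006 is within that limit.
Step 3 — counting 41 days from 2 December 2006 (when the information statement is filed) gives a deadline of 12 January 2007; done 3 December 2006 — timely.

Yes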